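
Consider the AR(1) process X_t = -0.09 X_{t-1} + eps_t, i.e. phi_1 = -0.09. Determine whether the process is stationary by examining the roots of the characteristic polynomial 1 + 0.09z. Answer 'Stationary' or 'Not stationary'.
\text{Stationary}

The AR(p) characteristic polynomial is P(z) = 1 + 0.09z.
Stationarity requires all roots to lie outside the unit circle, i.e. |z| > 1 for every root.
This is linear in z: 1 + (0.09) z = 0  =>  z = -1/(0.09) = -11.111111,  |z| = 11.111111.
Moduli of all roots: 11.1111.
All moduli strictly greater than 1? Yes.
Verdict: Stationary.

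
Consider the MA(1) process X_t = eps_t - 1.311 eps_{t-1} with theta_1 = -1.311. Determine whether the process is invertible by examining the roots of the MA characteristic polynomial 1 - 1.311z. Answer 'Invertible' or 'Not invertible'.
\text{Not invertible}

The MA(q) characteristic polynomial is P(z) = 1 - 1.311z.
Invertibility requires all roots to lie outside the unit circle, i.e. |z| > 1 for every root.
This is linear in z: 1 + (-1.311) z = 0  =>  z = -1/(-1.311) = 0.762777,  |z| = 0.762777.
Moduli of all roots: 0.7628.
All moduli strictly greater than 1? No.
Verdict: Not invertible.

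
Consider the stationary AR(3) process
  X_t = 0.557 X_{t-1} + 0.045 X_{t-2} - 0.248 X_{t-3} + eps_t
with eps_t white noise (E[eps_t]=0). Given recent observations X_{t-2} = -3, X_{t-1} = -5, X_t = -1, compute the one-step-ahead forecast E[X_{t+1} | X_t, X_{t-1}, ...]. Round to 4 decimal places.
E[X_{t+1} \mid \mathcal F_t] = -0.0380

For an AR(p) model X_t = c + sum_i phi_i X_{t-i} + eps_t, the
one-step-ahead conditional mean is
  E[X_{t+1} | X_t, ...] = c + sum_i phi_i X_{t+1-i}.
Substitute known values:
  E[X_{t+1} | ...] = (0.557) * (-1) + (0.045) * (-5) + (-0.248) * (-3)
                   = -0.0380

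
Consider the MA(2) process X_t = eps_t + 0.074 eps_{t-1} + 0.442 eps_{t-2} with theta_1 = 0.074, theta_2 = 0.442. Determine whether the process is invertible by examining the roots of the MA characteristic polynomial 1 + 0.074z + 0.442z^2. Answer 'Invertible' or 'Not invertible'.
\text{Invertible}

The MA(q) characteristic polynomial is P(z) = 1 + 0.074z + 0.442z^2.
Invertibility requires all roots to lie outside the unit circle, i.e. |z| > 1 for every root.
Set 1 + (0.074) z + (0.442) z^2 = 0, i.e. a z^2 + b z + c = 0 with a = 0.442, b = 0.074, c = 1.
Discriminant D = b^2 - 4ac = (0.074)^2 - 4*(0.442)*1 = 0.005476 - (1.768) = -1.762524.
D < 0, so the roots are the complex-conjugate pair z = (-b +/- i sqrt(-D)) / (2a) = -0.0837 +/- 1.5018i.
For a conjugate pair |z|^2 = z * conj(z) = (product of roots) = c/a = 1/(0.442) = 2.262443, so |z| = sqrt(2.262443) = 1.5041 for both roots.
Moduli of all roots: 1.5041, 1.5041.
All moduli strictly greater than 1? Yes.
Verdict: Invertible.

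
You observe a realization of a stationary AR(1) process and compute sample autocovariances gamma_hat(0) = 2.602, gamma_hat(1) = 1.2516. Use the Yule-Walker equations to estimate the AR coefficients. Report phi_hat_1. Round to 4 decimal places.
\hat\phi_{1} = 0.4810

The Yule-Walker equations for an AR(p) process read, in matrix form,
  Gamma_p phi = r_p,   with   (Gamma_p)_{ij} = gamma(|i - j|),
                       (r_p)_i = gamma(i),   i,j = 1..p.
Substitute the sample gammas (Toeplitz matrix and right-hand side of size 1):
  Gamma_p = [[2.602]]
  r_p     = [1.2516]
With p = 1 this is the single equation gamma(0) phi_1 = gamma(1):
  phi_hat_1 = gamma(1) / gamma(0) = 1.2516 / 2.602 = 0.4810.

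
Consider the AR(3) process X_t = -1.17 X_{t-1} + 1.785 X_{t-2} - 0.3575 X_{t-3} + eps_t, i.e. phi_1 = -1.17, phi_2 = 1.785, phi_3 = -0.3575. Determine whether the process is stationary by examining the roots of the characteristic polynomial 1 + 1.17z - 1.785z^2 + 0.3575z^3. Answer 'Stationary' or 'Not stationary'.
\text{Not stationary}

The AR(p) characteristic polynomial is P(z) = 1 + 1.17z - 1.785z^2 + 0.3575z^3.
Stationarity requires all roots to lie outside the unit circle, i.e. |z| > 1 for every root.
Degree 3: look for a simple real root z0 first, then factor out (1 - z/z0) and solve the remaining quadratic.
Testing z0 = 4: P(4) = 1 + (1.17)(4) + (-1.785)(4)^2 + (0.3575)(4)^3
  = 1 + (4.68) + (-28.56) + (22.88) = 0.  So z_0 = 4 is a root, |z_0| = 4.
Divide out the factor (1 - 0.25 z) = (1 - z/z0) (since 1/z0 = 0.25):
  P(z) = (1 - 0.25 z)(1 + (1.42) z + (-1.43) z^2)
  [check: z-coef 1.42 - (0.25) = 1.17; z^2-coef -1.43 - (0.25)(1.42) = -1.785; z^3-coef -(0.25)(-1.43) = 0.3575.]
Remaining roots from the quadratic factor 1 + (1.42) z + (-1.43) z^2:
  Set 1 + (1.42) z + (-1.43) z^2 = 0, i.e. a z^2 + b z + c = 0 with a = -1.43, b = 1.42, c = 1.
  Discriminant D = b^2 - 4ac = (1.42)^2 - 4*(-1.43)*1 = 2.0164 - (-5.72) = 7.7364.
  D >= 0, so the roots are real: z = (-b +/- sqrt(D)) / (2a) = (-1.42 +/- 2.781438) / (-2.86).
    z_1 = (-1.42 + 2.781438) / (-2.86) = -0.476,   |z_1| = 0.476.
    z_2 = (-1.42 - 2.781438) / (-2.86) = 1.469,   |z_2| = 1.469.
Moduli of all roots: 4.0000, 0.4760, 1.4690.
All moduli strictly greater than 1? No.
Verdict: Not stationary.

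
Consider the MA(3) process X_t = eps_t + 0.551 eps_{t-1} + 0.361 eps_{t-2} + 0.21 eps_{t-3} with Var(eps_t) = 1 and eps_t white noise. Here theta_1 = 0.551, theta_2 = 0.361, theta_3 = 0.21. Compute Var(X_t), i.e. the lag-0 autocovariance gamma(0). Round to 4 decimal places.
\gamma(0) = 1.4780

For an MA(q) process X_t = eps_t + sum_i theta_i eps_{t-i} with
Var(eps_t) = sigma^2, the variance is
  gamma(0) = sigma^2 * (1 + sum_i theta_i^2).
  sum_i theta_i^2 = (0.551)^2 + (0.361)^2 + (0.21)^2 = 0.303601 + 0.130321 + 0.0441 = 0.478022.
  gamma(0) = 1 * (1 + 0.478022) = 1 * 1.478022 = 1.478022, which rounds to 1.4780.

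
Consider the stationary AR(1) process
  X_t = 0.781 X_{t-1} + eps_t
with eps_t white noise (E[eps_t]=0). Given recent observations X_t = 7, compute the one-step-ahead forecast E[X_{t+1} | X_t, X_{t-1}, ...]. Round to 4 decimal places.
E[X_{t+1} \mid \mathcal F_t] = 5.4670

For an AR(p) model X_t = c + sum_i phi_i X_{t-i} + eps_t, the
one-step-ahead conditional mean is
  E[X_{t+1} | X_t, ...] = c + sum_i phi_i X_{t+1-i}.
Substitute known values:
  E[X_{t+1} | ...] = (0.781) * (7)
                   = 5.4670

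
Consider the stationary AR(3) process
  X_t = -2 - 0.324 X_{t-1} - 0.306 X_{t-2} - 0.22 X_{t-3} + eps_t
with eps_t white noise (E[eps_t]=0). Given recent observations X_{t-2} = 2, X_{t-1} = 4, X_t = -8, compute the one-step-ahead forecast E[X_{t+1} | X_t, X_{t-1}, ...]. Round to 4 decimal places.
E[X_{t+1} \mid \mathcal F_t] = -1.0720

For an AR(p) model X_t = c + sum_i phi_i X_{t-i} + eps_t, the
one-step-ahead conditional mean is
  E[X_{t+1} | X_t, ...] = c + sum_i phi_i X_{t+1-i}.
Substitute known values:
  E[X_{t+1} | ...] = -2 + (-0.324) * (-8) + (-0.306) * (4) + (-0.22) * (2)
                   = -1.0720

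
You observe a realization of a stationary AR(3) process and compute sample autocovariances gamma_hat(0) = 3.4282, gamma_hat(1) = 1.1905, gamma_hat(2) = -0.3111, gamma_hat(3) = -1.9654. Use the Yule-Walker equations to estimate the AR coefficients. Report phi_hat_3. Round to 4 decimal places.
\hat\phi_{3} = -0.5440

The Yule-Walker equations for an AR(p) process read, in matrix form,
  Gamma_p phi = r_p,   with   (Gamma_p)_{ij} = gamma(|i - j|),
                       (r_p)_i = gamma(i),   i,j = 1..p.
Substitute the sample gammas (Toeplitz matrix and right-hand side of size 3):
  Gamma_p = [[3.4282, 1.1905, -0.3111], [1.1905, 3.4282, 1.1905], [-0.3111, 1.1905, 3.4282]]
  r_p     = [1.1905, -0.3111, -1.9654]
Written out (R1..R3):
  (R1) 3.4282 phi_1 + 1.1905 phi_2 - 0.3111 phi_3 = 1.1905
  (R2) 1.1905 phi_1 + 3.4282 phi_2 + 1.1905 phi_3 = -0.3111
  (R3) -0.3111 phi_1 + 1.1905 phi_2 + 3.4282 phi_3 = -1.9654
Gaussian elimination:
  R2 <- R2 - (1.1905/3.4282) R1 = R2 - (0.347267) R1:  3.014779 phi_2 + 1.298535 phi_3 = -0.724521
  R3 <- R3 - (-0.3111/3.4282) R1 = R3 - (-0.090747) R1:  1.298535 phi_2 + 3.399969 phi_3 = -1.857365
  R3 <- R3 - (1.298535/3.014779) R2 = R3 - (0.430723) R2:  2.84066 phi_3 = -1.545297
Back-substitution:
  phi_hat_3 = -1.545297 / 2.84066 = -0.543992
  phi_hat_2 = (-0.724521 - (1.298535)(-0.543992)) / 3.014779 = -0.006013
  phi_hat_1 = (1.1905 - (1.1905)(-0.006013) - (-0.3111)(-0.543992)) / 3.4282 = 0.299989
So phi_hat = [0.3000, -0.0060, -0.5440].
Therefore phi_hat_3 = -0.5440.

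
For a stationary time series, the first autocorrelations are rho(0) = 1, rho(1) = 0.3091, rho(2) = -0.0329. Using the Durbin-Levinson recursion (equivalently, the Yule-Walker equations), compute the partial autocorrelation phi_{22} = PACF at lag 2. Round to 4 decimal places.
\phi_{22} = -0.1420

The PACF at lag k is phi_{kk}, the last component of the solution
to the Yule-Walker system G_k phi = r_k where
  (G_k)_{ij} = rho(|i - j|), (r_k)_i = rho(i), i,j = 1..k.
Equivalently, Durbin-Levinson gives phi_{kk} iteratively:
  phi_{11} = rho(1)
  phi_{kk} = [rho(k) - sum_{j=1..k-1} phi_{k-1,j} rho(k-j)]
            / [1 - sum_{j=1..k-1} phi_{k-1,j} rho(j)],
  phi_{k,j} = phi_{k-1,j} - phi_{kk} phi_{k-1,k-j},  j = 1..k-1.
Step k = 1:
  phi_11 = rho(1) = 0.3091.
Step k = 2:
  phi_22 = [rho(2) - phi_11 rho(1)] / [1 - phi_11 rho(1)] = [-0.0329 - (0.3091)(0.3091)] / [1 - (0.3091)(0.3091)]
         = -0.12844281 / 0.90445719 = -0.142.
Therefore phi_{22} = -0.1420.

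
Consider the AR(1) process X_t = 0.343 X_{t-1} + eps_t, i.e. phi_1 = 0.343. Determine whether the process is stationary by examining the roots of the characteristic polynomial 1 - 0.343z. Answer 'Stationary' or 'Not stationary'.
\text{Stationary}

The AR(p) characteristic polynomial is P(z) = 1 - 0.343z.
Stationarity requires all roots to lie outside the unit circle, i.e. |z| > 1 for every root.
This is linear in z: 1 + (-0.343) z = 0  =>  z = -1/(-0.343) = 2.915452,  |z| = 2.915452.
Moduli of all roots: 2.9155.
All moduli strictly greater than 1? Yes.
Verdict: Stationary.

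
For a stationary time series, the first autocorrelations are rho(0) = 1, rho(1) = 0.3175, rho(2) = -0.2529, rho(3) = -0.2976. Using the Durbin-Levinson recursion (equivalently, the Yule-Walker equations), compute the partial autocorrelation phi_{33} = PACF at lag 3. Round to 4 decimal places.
\phi_{33} = -0.0800

The PACF at lag k is phi_{kk}, the last component of the solution
to the Yule-Walker system G_k phi = r_k where
  (G_k)_{ij} = rho(|i - j|), (r_k)_i = rho(i), i,j = 1..k.
Equivalently, Durbin-Levinson gives phi_{kk} iteratively:
  phi_{11} = rho(1)
  phi_{kk} = [rho(k) - sum_{j=1..k-1} phi_{k-1,j} rho(k-j)]
            / [1 - sum_{j=1..k-1} phi_{k-1,j} rho(j)],
  phi_{k,j} = phi_{k-1,j} - phi_{kk} phi_{k-1,k-j},  j = 1..k-1.
Step k = 1:
  phi_11 = rho(1) = 0.3175.
Step k = 2:
  phi_22 = [rho(2) - phi_11 rho(1)] / [1 - phi_11 rho(1)] = [-0.2529 - (0.3175)(0.3175)] / [1 - (0.3175)(0.3175)]
         = -0.35370625 / 0.89919375 = -0.393359.
  Update: phi_21 = phi_11 - phi_22 phi_11 = 0.3175 - (-0.393359)(0.3175) = 0.442392.
Step k = 3:
  phi_33 = [rho(3) - phi_21 rho(2) - phi_22 rho(1)] / [1 - phi_21 rho(1) - phi_22 rho(2)]
    numerator   = -0.2976 - (0.442392)(-0.2529) - (-0.393359)(0.3175) = -0.06082758
    denominator = 1 - (0.442392)(0.3175) - (-0.393359)(-0.2529) = 0.7600601
  phi_33 = -0.06082758 / 0.7600601 = -0.08.
Therefore phi_{33} = -0.0800.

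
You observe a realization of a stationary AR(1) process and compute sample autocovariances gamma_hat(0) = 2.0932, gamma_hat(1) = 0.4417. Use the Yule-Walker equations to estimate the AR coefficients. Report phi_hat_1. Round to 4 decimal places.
\hat\phi_{1} = 0.2110

The Yule-Walker equations for an AR(p) process read, in matrix form,
  Gamma_p phi = r_p,   with   (Gamma_p)_{ij} = gamma(|i - j|),
                       (r_p)_i = gamma(i),   i,j = 1..p.
Substitute the sample gammas (Toeplitz matrix and right-hand side of size 1):
  Gamma_p = [[2.0932]]
  r_p     = [0.4417]
With p = 1 this is the single equation gamma(0) phi_1 = gamma(1):
  phi_hat_1 = gamma(1) / gamma(0) = 0.4417 / 2.0932 = 0.2110.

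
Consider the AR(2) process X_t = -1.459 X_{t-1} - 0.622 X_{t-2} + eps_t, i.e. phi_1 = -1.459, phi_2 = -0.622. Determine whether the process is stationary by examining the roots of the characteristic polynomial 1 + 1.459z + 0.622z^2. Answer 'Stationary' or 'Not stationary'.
\text{Stationary}

The AR(p) characteristic polynomial is P(z) = 1 + 1.459z + 0.622z^2.
Stationarity requires all roots to lie outside the unit circle, i.e. |z| > 1 for every root.
Set 1 + (1.459) z + (0.622) z^2 = 0, i.e. a z^2 + b z + c = 0 with a = 0.622, b = 1.459, c = 1.
Discriminant D = b^2 - 4ac = (1.459)^2 - 4*(0.622)*1 = 2.128681 - (2.488) = -0.359319.
D < 0, so the roots are the complex-conjugate pair z = (-b +/- i sqrt(-D)) / (2a) = -1.1728 +/- 0.4819i.
For a conjugate pair |z|^2 = z * conj(z) = (product of roots) = c/a = 1/(0.622) = 1.607717, so |z| = sqrt(1.607717) = 1.268 for both roots.
Moduli of all roots: 1.2680, 1.2680.
All moduli strictly greater than 1? Yes.
Verdict: Stationary.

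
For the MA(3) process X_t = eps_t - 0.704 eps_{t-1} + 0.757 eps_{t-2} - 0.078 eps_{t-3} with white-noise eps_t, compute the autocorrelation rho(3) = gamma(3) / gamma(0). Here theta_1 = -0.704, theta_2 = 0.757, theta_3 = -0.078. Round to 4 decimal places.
\rho(3) = -0.0376

For an MA(q) process with theta_0 = 1, the autocovariance is
  gamma(k) = sigma^2 * sum_{i=0..q-k} theta_i * theta_{i+k},
and rho(k) = gamma(k) / gamma(0). Sigma^2 cancels.
  numerator   = (1)*(-0.078) = -0.078.
  denominator = (1)^2 + (-0.704)^2 + (0.757)^2 + (-0.078)^2 = 2.074749.
  rho(3) = -0.078 / 2.074749 = -0.0376.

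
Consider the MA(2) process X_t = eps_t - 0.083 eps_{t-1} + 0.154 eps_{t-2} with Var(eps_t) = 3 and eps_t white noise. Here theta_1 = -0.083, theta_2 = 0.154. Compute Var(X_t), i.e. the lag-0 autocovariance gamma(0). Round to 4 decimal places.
\gamma(0) = 3.0918

For an MA(q) process X_t = eps_t + sum_i theta_i eps_{t-i} with
Var(eps_t) = sigma^2, the variance is
  gamma(0) = sigma^2 * (1 + sum_i theta_i^2).
  sum_i theta_i^2 = (-0.083)^2 + (0.154)^2 = 0.006889 + 0.023716 = 0.030605.
  gamma(0) = 3 * (1 + 0.030605) = 3 * 1.030605 = 3.091815, which rounds to 3.0918.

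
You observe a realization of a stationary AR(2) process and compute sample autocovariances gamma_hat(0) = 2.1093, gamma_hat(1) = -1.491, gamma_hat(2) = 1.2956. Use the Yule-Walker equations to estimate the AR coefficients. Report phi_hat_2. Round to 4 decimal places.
\hat\phi_{2} = 0.2290

The Yule-Walker equations for an AR(p) process read, in matrix form,
  Gamma_p phi = r_p,   with   (Gamma_p)_{ij} = gamma(|i - j|),
                       (r_p)_i = gamma(i),   i,j = 1..p.
Substitute the sample gammas (Toeplitz matrix and right-hand side of size 2):
  Gamma_p = [[2.1093, -1.491], [-1.491, 2.1093]]
  r_p     = [-1.491, 1.2956]
Written out:
  2.1093 phi_1 - 1.491 phi_2 = -1.491
  -1.491 phi_1 + 2.1093 phi_2 = 1.2956
Solve by Cramer's rule:
  det = gamma(0)^2 - gamma(1)^2 = (2.1093)^2 - (-1.491)^2 = 4.44914649 - 2.223081 = 2.22606549
  phi_hat_1 = [gamma(1) gamma(0) - gamma(1) gamma(2)] / det = [(-1.491)(2.1093) - (-1.491)(1.2956)] / 2.22606549 = -1.2132267 / 2.22606549 = -0.545
  phi_hat_2 = [gamma(0) gamma(2) - gamma(1)^2] / det = [(2.1093)(1.2956) - (-1.491)^2] / 2.22606549 = 0.50972808 / 2.22606549 = 0.229
So phi_hat = [-0.5450, 0.2290].
Therefore phi_hat_2 = 0.2290.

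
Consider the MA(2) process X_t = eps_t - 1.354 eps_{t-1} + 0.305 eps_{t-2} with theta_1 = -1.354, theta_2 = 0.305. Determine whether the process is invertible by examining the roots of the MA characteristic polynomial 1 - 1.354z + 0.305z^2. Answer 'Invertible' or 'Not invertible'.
\text{Not invertible}

The MA(q) characteristic polynomial is P(z) = 1 - 1.354z + 0.305z^2.
Invertibility requires all roots to lie outside the unit circle, i.e. |z| > 1 for every root.
Set 1 + (-1.354) z + (0.305) z^2 = 0, i.e. a z^2 + b z + c = 0 with a = 0.305, b = -1.354, c = 1.
Discriminant D = b^2 - 4ac = (-1.354)^2 - 4*(0.305)*1 = 1.833316 - (1.22) = 0.613316.
D >= 0, so the roots are real: z = (-b +/- sqrt(D)) / (2a) = (1.354 +/- 0.783145) / (0.61).
  z_1 = (1.354 + 0.783145) / (0.61) = 3.5035,   |z_1| = 3.5035.
  z_2 = (1.354 - 0.783145) / (0.61) = 0.9358,   |z_2| = 0.9358.
Moduli of all roots: 3.5035, 0.9358.
All moduli strictly greater than 1? No.
Verdict: Not invertible.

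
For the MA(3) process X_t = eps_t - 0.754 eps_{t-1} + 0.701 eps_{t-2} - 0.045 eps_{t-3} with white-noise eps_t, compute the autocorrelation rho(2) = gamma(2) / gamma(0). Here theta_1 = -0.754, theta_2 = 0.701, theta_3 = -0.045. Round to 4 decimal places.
\rho(2) = 0.3564

For an MA(q) process with theta_0 = 1, the autocovariance is
  gamma(k) = sigma^2 * sum_{i=0..q-k} theta_i * theta_{i+k},
and rho(k) = gamma(k) / gamma(0). Sigma^2 cancels.
  numerator   = (1)*(0.701) + (-0.754)*(-0.045) = 0.73493.
  denominator = (1)^2 + (-0.754)^2 + (0.701)^2 + (-0.045)^2 = 2.061942.
  rho(2) = 0.73493 / 2.061942 = 0.3564.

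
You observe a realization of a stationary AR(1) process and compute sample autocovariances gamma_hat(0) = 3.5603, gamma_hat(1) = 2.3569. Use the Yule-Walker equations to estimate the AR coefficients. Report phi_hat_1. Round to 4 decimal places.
\hat\phi_{1} = 0.6620

The Yule-Walker equations for an AR(p) process read, in matrix form,
  Gamma_p phi = r_p,   with   (Gamma_p)_{ij} = gamma(|i - j|),
                       (r_p)_i = gamma(i),   i,j = 1..p.
Substitute the sample gammas (Toeplitz matrix and right-hand side of size 1):
  Gamma_p = [[3.5603]]
  r_p     = [2.3569]
With p = 1 this is the single equation gamma(0) phi_1 = gamma(1):
  phi_hat_1 = gamma(1) / gamma(0) = 2.3569 / 3.5603 = 0.6620.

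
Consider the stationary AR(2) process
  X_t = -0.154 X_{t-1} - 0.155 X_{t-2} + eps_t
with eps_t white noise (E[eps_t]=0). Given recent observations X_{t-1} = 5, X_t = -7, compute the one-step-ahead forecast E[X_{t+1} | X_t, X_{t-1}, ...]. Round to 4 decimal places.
E[X_{t+1} \mid \mathcal F_t] = 0.3030

For an AR(p) model X_t = c + sum_i phi_i X_{t-i} + eps_t, the
one-step-ahead conditional mean is
  E[X_{t+1} | X_t, ...] = c + sum_i phi_i X_{t+1-i}.
Substitute known values:
  E[X_{t+1} | ...] = (-0.154) * (-7) + (-0.155) * (5)
                   = 0.3030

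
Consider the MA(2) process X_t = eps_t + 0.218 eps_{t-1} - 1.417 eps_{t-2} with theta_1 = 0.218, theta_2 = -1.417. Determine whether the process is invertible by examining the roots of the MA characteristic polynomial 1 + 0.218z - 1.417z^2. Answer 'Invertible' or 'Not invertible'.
\text{Not invertible}

The MA(q) characteristic polynomial is P(z) = 1 + 0.218z - 1.417z^2.
Invertibility requires all roots to lie outside the unit circle, i.e. |z| > 1 for every root.
Set 1 + (0.218) z + (-1.417) z^2 = 0, i.e. a z^2 + b z + c = 0 with a = -1.417, b = 0.218, c = 1.
Discriminant D = b^2 - 4ac = (0.218)^2 - 4*(-1.417)*1 = 0.047524 - (-5.668) = 5.715524.
D >= 0, so the roots are real: z = (-b +/- sqrt(D)) / (2a) = (-0.218 +/- 2.390716) / (-2.834).
  z_1 = (-0.218 + 2.390716) / (-2.834) = -0.7667,   |z_1| = 0.7667.
  z_2 = (-0.218 - 2.390716) / (-2.834) = 0.9205,   |z_2| = 0.9205.
Moduli of all roots: 0.7667, 0.9205.
All moduli strictly greater than 1? No.
Verdict: Not invertible.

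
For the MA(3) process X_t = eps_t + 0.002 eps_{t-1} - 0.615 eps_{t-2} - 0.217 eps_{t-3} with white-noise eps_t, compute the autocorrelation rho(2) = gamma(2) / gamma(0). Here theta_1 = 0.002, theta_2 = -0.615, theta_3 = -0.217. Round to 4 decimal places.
\rho(2) = -0.4318

For an MA(q) process with theta_0 = 1, the autocovariance is
  gamma(k) = sigma^2 * sum_{i=0..q-k} theta_i * theta_{i+k},
and rho(k) = gamma(k) / gamma(0). Sigma^2 cancels.
  numerator   = (1)*(-0.615) + (0.002)*(-0.217) = -0.615434.
  denominator = (1)^2 + (0.002)^2 + (-0.615)^2 + (-0.217)^2 = 1.425318.
  rho(2) = -0.615434 / 1.425318 = -0.4318.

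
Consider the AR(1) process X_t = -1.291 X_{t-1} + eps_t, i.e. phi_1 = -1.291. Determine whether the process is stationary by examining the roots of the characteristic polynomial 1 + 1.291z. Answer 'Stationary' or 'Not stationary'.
\text{Not stationary}

The AR(p) characteristic polynomial is P(z) = 1 + 1.291z.
Stationarity requires all roots to lie outside the unit circle, i.e. |z| > 1 for every root.
This is linear in z: 1 + (1.291) z = 0  =>  z = -1/(1.291) = -0.774593,  |z| = 0.774593.
Moduli of all roots: 0.7746.
All moduli strictly greater than 1? No.
Verdict: Not stationary.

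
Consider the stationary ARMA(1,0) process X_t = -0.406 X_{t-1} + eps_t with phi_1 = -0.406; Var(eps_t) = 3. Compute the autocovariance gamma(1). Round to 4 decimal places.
\gamma(1) = -1.4584

Multiply the model equation by X_{t-k} and take expectations. With theta_0 = psi_0 = 1 and psi_j the MA(infinity) weights, this gives
  gamma(k) - sum_i phi_i gamma(k-i) = c_k,
  c_k = sigma^2 * sum_{j=k..q} theta_j psi_{j-k}   (c_k = 0 for k > q),
using gamma(-m) = gamma(m).
Pure AR (q = 0): c_0 = sigma^2 = 3, c_k = 0 for k >= 1.
Equations for k = 0 and k = 1 (AR order 1):
  gamma(0) = phi_1 gamma(1) + c_0
  gamma(1) = phi_1 gamma(0) + c_1
Substituting the second into the first: gamma(0) (1 - phi_1^2) = c_0 + phi_1 c_1, so
  gamma(0) = c_0 / (1 - phi_1^2) = 3 / (1 - (-0.406)^2) = 3 / 0.835164 = 3.592109.
  gamma(1) = phi_1 gamma(0) = (-0.406)(3.592109) = -1.458396.
Therefore gamma(1) = -1.4584 (to 4 decimal places).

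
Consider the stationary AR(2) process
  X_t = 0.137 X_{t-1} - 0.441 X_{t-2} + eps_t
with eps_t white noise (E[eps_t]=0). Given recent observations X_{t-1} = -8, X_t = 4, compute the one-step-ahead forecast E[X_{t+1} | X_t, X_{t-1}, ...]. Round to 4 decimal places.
E[X_{t+1} \mid \mathcal F_t] = 4.0760

For an AR(p) model X_t = c + sum_i phi_i X_{t-i} + eps_t, the
one-step-ahead conditional mean is
  E[X_{t+1} | X_t, ...] = c + sum_i phi_i X_{t+1-i}.
Substitute known values:
  E[X_{t+1} | ...] = (0.137) * (4) + (-0.441) * (-8)
                   = 4.0760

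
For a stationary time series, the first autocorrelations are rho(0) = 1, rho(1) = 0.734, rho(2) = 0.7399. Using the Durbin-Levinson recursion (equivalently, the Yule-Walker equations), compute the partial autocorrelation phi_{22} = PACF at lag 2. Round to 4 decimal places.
\phi_{22} = 0.4361

The PACF at lag k is phi_{kk}, the last component of the solution
to the Yule-Walker system G_k phi = r_k where
  (G_k)_{ij} = rho(|i - j|), (r_k)_i = rho(i), i,j = 1..k.
Equivalently, Durbin-Levinson gives phi_{kk} iteratively:
  phi_{11} = rho(1)
  phi_{kk} = [rho(k) - sum_{j=1..k-1} phi_{k-1,j} rho(k-j)]
            / [1 - sum_{j=1..k-1} phi_{k-1,j} rho(j)],
  phi_{k,j} = phi_{k-1,j} - phi_{kk} phi_{k-1,k-j},  j = 1..k-1.
Step k = 1:
  phi_11 = rho(1) = 0.734.
Step k = 2:
  phi_22 = [rho(2) - phi_11 rho(1)] / [1 - phi_11 rho(1)] = [0.7399 - (0.734)(0.734)] / [1 - (0.734)(0.734)]
         = 0.201144 / 0.461244 = 0.4361.
Therefore phi_{22} = 0.4361.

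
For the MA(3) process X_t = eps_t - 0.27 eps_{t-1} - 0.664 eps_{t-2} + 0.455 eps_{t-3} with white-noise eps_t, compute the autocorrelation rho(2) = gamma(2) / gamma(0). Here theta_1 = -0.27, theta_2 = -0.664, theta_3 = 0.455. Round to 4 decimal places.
\rho(2) = -0.4573

For an MA(q) process with theta_0 = 1, the autocovariance is
  gamma(k) = sigma^2 * sum_{i=0..q-k} theta_i * theta_{i+k},
and rho(k) = gamma(k) / gamma(0). Sigma^2 cancels.
  numerator   = (1)*(-0.664) + (-0.27)*(0.455) = -0.78685.
  denominator = (1)^2 + (-0.27)^2 + (-0.664)^2 + (0.455)^2 = 1.720821.
  rho(2) = -0.78685 / 1.720821 = -0.4573.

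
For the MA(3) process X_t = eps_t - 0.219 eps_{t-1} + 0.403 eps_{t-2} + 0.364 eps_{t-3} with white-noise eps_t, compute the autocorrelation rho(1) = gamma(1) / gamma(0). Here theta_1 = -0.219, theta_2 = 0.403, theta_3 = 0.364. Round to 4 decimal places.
\rho(1) = -0.1196

For an MA(q) process with theta_0 = 1, the autocovariance is
  gamma(k) = sigma^2 * sum_{i=0..q-k} theta_i * theta_{i+k},
and rho(k) = gamma(k) / gamma(0). Sigma^2 cancels.
  numerator   = (1)*(-0.219) + (-0.219)*(0.403) + (0.403)*(0.364) = -0.160565.
  denominator = (1)^2 + (-0.219)^2 + (0.403)^2 + (0.364)^2 = 1.342866.
  rho(1) = -0.160565 / 1.342866 = -0.1196.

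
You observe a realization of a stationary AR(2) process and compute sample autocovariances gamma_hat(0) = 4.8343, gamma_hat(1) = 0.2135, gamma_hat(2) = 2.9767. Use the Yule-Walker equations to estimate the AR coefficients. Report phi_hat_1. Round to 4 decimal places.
\hat\phi_{1} = 0.0170

The Yule-Walker equations for an AR(p) process read, in matrix form,
  Gamma_p phi = r_p,   with   (Gamma_p)_{ij} = gamma(|i - j|),
                       (r_p)_i = gamma(i),   i,j = 1..p.
Substitute the sample gammas (Toeplitz matrix and right-hand side of size 2):
  Gamma_p = [[4.8343, 0.2135], [0.2135, 4.8343]]
  r_p     = [0.2135, 2.9767]
Written out:
  4.8343 phi_1 + 0.2135 phi_2 = 0.2135
  0.2135 phi_1 + 4.8343 phi_2 = 2.9767
Solve by Cramer's rule:
  det = gamma(0)^2 - gamma(1)^2 = (4.8343)^2 - (0.2135)^2 = 23.37045649 - 0.04558225 = 23.32487424
  phi_hat_1 = [gamma(1) gamma(0) - gamma(1) gamma(2)] / det = [(0.2135)(4.8343) - (0.2135)(2.9767)] / 23.32487424 = 0.3965976 / 23.32487424 = 0.017
  phi_hat_2 = [gamma(0) gamma(2) - gamma(1)^2] / det = [(4.8343)(2.9767) - (0.2135)^2] / 23.32487424 = 14.34467856 / 23.32487424 = 0.615
So phi_hat = [0.0170, 0.6150].
Therefore phi_hat_1 = 0.0170.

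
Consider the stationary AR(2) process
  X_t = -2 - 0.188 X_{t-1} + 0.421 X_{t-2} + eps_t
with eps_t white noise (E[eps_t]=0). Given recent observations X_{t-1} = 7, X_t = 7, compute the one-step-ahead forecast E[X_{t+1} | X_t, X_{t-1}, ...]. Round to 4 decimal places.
E[X_{t+1} \mid \mathcal F_t] = -0.3690

For an AR(p) model X_t = c + sum_i phi_i X_{t-i} + eps_t, the
one-step-ahead conditional mean is
  E[X_{t+1} | X_t, ...] = c + sum_i phi_i X_{t+1-i}.
Substitute known values:
  E[X_{t+1} | ...] = -2 + (-0.188) * (7) + (0.421) * (7)
                   = -0.3690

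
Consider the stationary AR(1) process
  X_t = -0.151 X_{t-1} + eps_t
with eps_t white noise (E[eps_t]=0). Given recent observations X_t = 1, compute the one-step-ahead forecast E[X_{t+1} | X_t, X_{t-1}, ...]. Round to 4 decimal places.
E[X_{t+1} \mid \mathcal F_t] = -0.1510

For an AR(p) model X_t = c + sum_i phi_i X_{t-i} + eps_t, the
one-step-ahead conditional mean is
  E[X_{t+1} | X_t, ...] = c + sum_i phi_i X_{t+1-i}.
Substitute known values:
  E[X_{t+1} | ...] = (-0.151) * (1)
                   = -0.1510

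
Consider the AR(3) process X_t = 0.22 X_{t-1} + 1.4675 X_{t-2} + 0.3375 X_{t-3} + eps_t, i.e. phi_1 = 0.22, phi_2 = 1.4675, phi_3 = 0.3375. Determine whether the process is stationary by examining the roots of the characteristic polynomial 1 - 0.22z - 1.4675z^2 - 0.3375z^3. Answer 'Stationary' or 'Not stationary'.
\text{Not stationary}

The AR(p) characteristic polynomial is P(z) = 1 - 0.22z - 1.4675z^2 - 0.3375z^3.
Stationarity requires all roots to lie outside the unit circle, i.e. |z| > 1 for every root.
Degree 3: look for a simple real root z0 first, then factor out (1 - z/z0) and solve the remaining quadratic.
Testing z0 = -4: P(-4) = 1 + (-0.22)(-4) + (-1.4675)(-4)^2 + (-0.3375)(-4)^3
  = 1 + (0.88) + (-23.48) + (21.6) = 0.  So z_0 = -4 is a root, |z_0| = 4.
Divide out the factor (1 + 0.25 z) = (1 - z/z0) (since 1/z0 = -0.25):
  P(z) = (1 + 0.25 z)(1 + (-0.47) z + (-1.35) z^2)
  [check: z-coef -0.47 - (-0.25) = -0.22; z^2-coef -1.35 - (-0.25)(-0.47) = -1.4675; z^3-coef -(-0.25)(-1.35) = -0.3375.]
Remaining roots from the quadratic factor 1 + (-0.47) z + (-1.35) z^2:
  Set 1 + (-0.47) z + (-1.35) z^2 = 0, i.e. a z^2 + b z + c = 0 with a = -1.35, b = -0.47, c = 1.
  Discriminant D = b^2 - 4ac = (-0.47)^2 - 4*(-1.35)*1 = 0.2209 - (-5.4) = 5.6209.
  D >= 0, so the roots are real: z = (-b +/- sqrt(D)) / (2a) = (0.47 +/- 2.370844) / (-2.7).
    z_1 = (0.47 + 2.370844) / (-2.7) = -1.0522,   |z_1| = 1.0522.
    z_2 = (0.47 - 2.370844) / (-2.7) = 0.704,   |z_2| = 0.704.
Moduli of all roots: 4.0000, 1.0522, 0.7040.
All moduli strictly greater than 1? No.
Verdict: Not stationary.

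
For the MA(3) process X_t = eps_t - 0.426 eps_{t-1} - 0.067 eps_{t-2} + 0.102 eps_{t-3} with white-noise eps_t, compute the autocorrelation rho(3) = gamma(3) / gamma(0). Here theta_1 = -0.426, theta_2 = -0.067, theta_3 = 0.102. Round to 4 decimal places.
\rho(3) = 0.0853

For an MA(q) process with theta_0 = 1, the autocovariance is
  gamma(k) = sigma^2 * sum_{i=0..q-k} theta_i * theta_{i+k},
and rho(k) = gamma(k) / gamma(0). Sigma^2 cancels.
  numerator   = (1)*(0.102) = 0.102.
  denominator = (1)^2 + (-0.426)^2 + (-0.067)^2 + (0.102)^2 = 1.196369.
  rho(3) = 0.102 / 1.196369 = 0.0853.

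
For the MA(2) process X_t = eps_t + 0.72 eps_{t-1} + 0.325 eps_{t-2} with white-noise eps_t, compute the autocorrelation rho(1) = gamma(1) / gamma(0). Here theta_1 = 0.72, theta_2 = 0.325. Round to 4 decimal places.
\rho(1) = 0.5874

For an MA(q) process with theta_0 = 1, the autocovariance is
  gamma(k) = sigma^2 * sum_{i=0..q-k} theta_i * theta_{i+k},
and rho(k) = gamma(k) / gamma(0). Sigma^2 cancels.
  numerator   = (1)*(0.72) + (0.72)*(0.325) = 0.954.
  denominator = (1)^2 + (0.72)^2 + (0.325)^2 = 1.624025.
  rho(1) = 0.954 / 1.624025 = 0.5874.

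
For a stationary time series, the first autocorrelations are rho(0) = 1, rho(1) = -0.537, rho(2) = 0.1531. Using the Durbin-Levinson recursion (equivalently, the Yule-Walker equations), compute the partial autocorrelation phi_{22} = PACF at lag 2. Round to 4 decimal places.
\phi_{22} = -0.1901

The PACF at lag k is phi_{kk}, the last component of the solution
to the Yule-Walker system G_k phi = r_k where
  (G_k)_{ij} = rho(|i - j|), (r_k)_i = rho(i), i,j = 1..k.
Equivalently, Durbin-Levinson gives phi_{kk} iteratively:
  phi_{11} = rho(1)
  phi_{kk} = [rho(k) - sum_{j=1..k-1} phi_{k-1,j} rho(k-j)]
            / [1 - sum_{j=1..k-1} phi_{k-1,j} rho(j)],
  phi_{k,j} = phi_{k-1,j} - phi_{kk} phi_{k-1,k-j},  j = 1..k-1.
Step k = 1:
  phi_11 = rho(1) = -0.537.
Step k = 2:
  phi_22 = [rho(2) - phi_11 rho(1)] / [1 - phi_11 rho(1)] = [0.1531 - (-0.537)(-0.537)] / [1 - (-0.537)(-0.537)]
         = -0.135269 / 0.711631 = -0.1901.
Therefore phi_{22} = -0.1901.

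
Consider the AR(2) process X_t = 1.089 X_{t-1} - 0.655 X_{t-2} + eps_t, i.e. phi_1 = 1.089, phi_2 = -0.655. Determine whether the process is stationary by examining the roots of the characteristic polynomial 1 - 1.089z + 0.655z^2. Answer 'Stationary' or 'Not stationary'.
\text{Stationary}

The AR(p) characteristic polynomial is P(z) = 1 - 1.089z + 0.655z^2.
Stationarity requires all roots to lie outside the unit circle, i.e. |z| > 1 for every root.
Set 1 + (-1.089) z + (0.655) z^2 = 0, i.e. a z^2 + b z + c = 0 with a = 0.655, b = -1.089, c = 1.
Discriminant D = b^2 - 4ac = (-1.089)^2 - 4*(0.655)*1 = 1.185921 - (2.62) = -1.434079.
D < 0, so the roots are the complex-conjugate pair z = (-b +/- i sqrt(-D)) / (2a) = 0.8313 +/- 0.9141i.
For a conjugate pair |z|^2 = z * conj(z) = (product of roots) = c/a = 1/(0.655) = 1.526718, so |z| = sqrt(1.526718) = 1.2356 for both roots.
Moduli of all roots: 1.2356, 1.2356.
All moduli strictly greater than 1? Yes.
Verdict: Stationary.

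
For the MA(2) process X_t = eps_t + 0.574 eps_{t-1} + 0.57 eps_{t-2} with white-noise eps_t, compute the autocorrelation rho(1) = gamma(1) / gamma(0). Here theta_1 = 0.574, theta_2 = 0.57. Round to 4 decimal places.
\rho(1) = 0.5447

For an MA(q) process with theta_0 = 1, the autocovariance is
  gamma(k) = sigma^2 * sum_{i=0..q-k} theta_i * theta_{i+k},
and rho(k) = gamma(k) / gamma(0). Sigma^2 cancels.
  numerator   = (1)*(0.574) + (0.574)*(0.57) = 0.90118.
  denominator = (1)^2 + (0.574)^2 + (0.57)^2 = 1.654376.
  rho(1) = 0.90118 / 1.654376 = 0.5447.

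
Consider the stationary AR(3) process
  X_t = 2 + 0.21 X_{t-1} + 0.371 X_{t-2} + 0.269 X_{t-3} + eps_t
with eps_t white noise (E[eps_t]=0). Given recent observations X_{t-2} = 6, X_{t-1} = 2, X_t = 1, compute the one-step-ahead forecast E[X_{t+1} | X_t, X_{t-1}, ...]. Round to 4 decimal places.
E[X_{t+1} \mid \mathcal F_t] = 4.5660

For an AR(p) model X_t = c + sum_i phi_i X_{t-i} + eps_t, the
one-step-ahead conditional mean is
  E[X_{t+1} | X_t, ...] = c + sum_i phi_i X_{t+1-i}.
Substitute known values:
  E[X_{t+1} | ...] = 2 + (0.21) * (1) + (0.371) * (2) + (0.269) * (6)
                   = 4.5660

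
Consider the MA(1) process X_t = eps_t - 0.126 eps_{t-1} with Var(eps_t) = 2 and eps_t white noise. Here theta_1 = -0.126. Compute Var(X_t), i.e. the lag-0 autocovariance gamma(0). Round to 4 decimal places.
\gamma(0) = 2.0318

For an MA(q) process X_t = eps_t + sum_i theta_i eps_{t-i} with
Var(eps_t) = sigma^2, the variance is
  gamma(0) = sigma^2 * (1 + sum_i theta_i^2).
  sum_i theta_i^2 = (-0.126)^2 = 0.015876.
  gamma(0) = 2 * (1 + 0.015876) = 2 * 1.015876 = 2.031752, which rounds to 2.0318.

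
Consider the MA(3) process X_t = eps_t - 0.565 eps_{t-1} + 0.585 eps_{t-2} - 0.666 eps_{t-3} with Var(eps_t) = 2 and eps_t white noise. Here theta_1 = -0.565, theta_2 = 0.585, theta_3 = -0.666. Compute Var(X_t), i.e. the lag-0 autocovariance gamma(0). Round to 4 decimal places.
\gamma(0) = 4.2100

For an MA(q) process X_t = eps_t + sum_i theta_i eps_{t-i} with
Var(eps_t) = sigma^2, the variance is
  gamma(0) = sigma^2 * (1 + sum_i theta_i^2).
  sum_i theta_i^2 = (-0.565)^2 + (0.585)^2 + (-0.666)^2 = 0.319225 + 0.342225 + 0.443556 = 1.105006.
  gamma(0) = 2 * (1 + 1.105006) = 2 * 2.105006 = 4.210012, which rounds to 4.2100.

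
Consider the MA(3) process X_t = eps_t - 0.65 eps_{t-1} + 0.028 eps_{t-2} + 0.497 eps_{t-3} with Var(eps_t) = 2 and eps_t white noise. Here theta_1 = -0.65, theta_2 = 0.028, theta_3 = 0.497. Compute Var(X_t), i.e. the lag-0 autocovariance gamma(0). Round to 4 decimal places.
\gamma(0) = 3.3406

For an MA(q) process X_t = eps_t + sum_i theta_i eps_{t-i} with
Var(eps_t) = sigma^2, the variance is
  gamma(0) = sigma^2 * (1 + sum_i theta_i^2).
  sum_i theta_i^2 = (-0.65)^2 + (0.028)^2 + (0.497)^2 = 0.4225 + 0.000784 + 0.247009 = 0.670293.
  gamma(0) = 2 * (1 + 0.670293) = 2 * 1.670293 = 3.340586, which rounds to 3.3406.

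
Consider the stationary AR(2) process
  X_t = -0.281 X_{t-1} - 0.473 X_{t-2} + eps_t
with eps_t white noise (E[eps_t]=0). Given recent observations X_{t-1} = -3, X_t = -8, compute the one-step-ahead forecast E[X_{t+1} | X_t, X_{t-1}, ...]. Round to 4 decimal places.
E[X_{t+1} \mid \mathcal F_t] = 3.6670

For an AR(p) model X_t = c + sum_i phi_i X_{t-i} + eps_t, the
one-step-ahead conditional mean is
  E[X_{t+1} | X_t, ...] = c + sum_i phi_i X_{t+1-i}.
Substitute known values:
  E[X_{t+1} | ...] = (-0.281) * (-8) + (-0.473) * (-3)
                   = 3.6670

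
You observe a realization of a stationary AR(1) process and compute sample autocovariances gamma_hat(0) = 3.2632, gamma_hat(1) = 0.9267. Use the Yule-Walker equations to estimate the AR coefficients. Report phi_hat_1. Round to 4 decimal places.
\hat\phi_{1} = 0.2840

The Yule-Walker equations for an AR(p) process read, in matrix form,
  Gamma_p phi = r_p,   with   (Gamma_p)_{ij} = gamma(|i - j|),
                       (r_p)_i = gamma(i),   i,j = 1..p.
Substitute the sample gammas (Toeplitz matrix and right-hand side of size 1):
  Gamma_p = [[3.2632]]
  r_p     = [0.9267]
With p = 1 this is the single equation gamma(0) phi_1 = gamma(1):
  phi_hat_1 = gamma(1) / gamma(0) = 0.9267 / 3.2632 = 0.2840.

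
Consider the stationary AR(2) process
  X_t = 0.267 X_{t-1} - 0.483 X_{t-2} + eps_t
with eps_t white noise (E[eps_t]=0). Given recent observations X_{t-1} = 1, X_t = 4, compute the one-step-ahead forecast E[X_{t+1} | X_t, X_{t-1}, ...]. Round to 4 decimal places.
E[X_{t+1} \mid \mathcal F_t] = 0.5850

For an AR(p) model X_t = c + sum_i phi_i X_{t-i} + eps_t, the
one-step-ahead conditional mean is
  E[X_{t+1} | X_t, ...] = c + sum_i phi_i X_{t+1-i}.
Substitute known values:
  E[X_{t+1} | ...] = (0.267) * (4) + (-0.483) * (1)
                   = 0.5850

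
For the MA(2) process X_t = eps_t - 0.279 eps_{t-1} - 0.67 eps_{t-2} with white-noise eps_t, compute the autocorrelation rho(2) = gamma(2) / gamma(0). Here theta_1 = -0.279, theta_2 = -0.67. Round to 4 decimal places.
\rho(2) = -0.4388

For an MA(q) process with theta_0 = 1, the autocovariance is
  gamma(k) = sigma^2 * sum_{i=0..q-k} theta_i * theta_{i+k},
and rho(k) = gamma(k) / gamma(0). Sigma^2 cancels.
  numerator   = (1)*(-0.67) = -0.67.
  denominator = (1)^2 + (-0.279)^2 + (-0.67)^2 = 1.526741.
  rho(2) = -0.67 / 1.526741 = -0.4388.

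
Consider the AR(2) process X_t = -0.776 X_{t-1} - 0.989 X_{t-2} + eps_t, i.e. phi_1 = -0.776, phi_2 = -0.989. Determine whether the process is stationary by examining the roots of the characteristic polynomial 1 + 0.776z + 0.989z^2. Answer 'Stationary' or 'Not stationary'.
\text{Stationary}

The AR(p) characteristic polynomial is P(z) = 1 + 0.776z + 0.989z^2.
Stationarity requires all roots to lie outside the unit circle, i.e. |z| > 1 for every root.
Set 1 + (0.776) z + (0.989) z^2 = 0, i.e. a z^2 + b z + c = 0 with a = 0.989, b = 0.776, c = 1.
Discriminant D = b^2 - 4ac = (0.776)^2 - 4*(0.989)*1 = 0.602176 - (3.956) = -3.353824.
D < 0, so the roots are the complex-conjugate pair z = (-b +/- i sqrt(-D)) / (2a) = -0.3923 +/- 0.9259i.
For a conjugate pair |z|^2 = z * conj(z) = (product of roots) = c/a = 1/(0.989) = 1.011122, so |z| = sqrt(1.011122) = 1.0055 for both roots.
Moduli of all roots: 1.0055, 1.0055.
All moduli strictly greater than 1? Yes.
Verdict: Stationary.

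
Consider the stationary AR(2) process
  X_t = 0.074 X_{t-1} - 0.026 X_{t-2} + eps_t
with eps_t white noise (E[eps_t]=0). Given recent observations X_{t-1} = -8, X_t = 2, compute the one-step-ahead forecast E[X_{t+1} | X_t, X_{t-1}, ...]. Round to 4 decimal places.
E[X_{t+1} \mid \mathcal F_t] = 0.3560

For an AR(p) model X_t = c + sum_i phi_i X_{t-i} + eps_t, the
one-step-ahead conditional mean is
  E[X_{t+1} | X_t, ...] = c + sum_i phi_i X_{t+1-i}.
Substitute known values:
  E[X_{t+1} | ...] = (0.074) * (2) + (-0.026) * (-8)
                   = 0.3560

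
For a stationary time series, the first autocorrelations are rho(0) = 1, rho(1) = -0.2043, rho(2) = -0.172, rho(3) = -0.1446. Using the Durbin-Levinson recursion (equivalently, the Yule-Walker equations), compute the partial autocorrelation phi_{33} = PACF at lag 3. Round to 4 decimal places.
\phi_{33} = -0.2560

The PACF at lag k is phi_{kk}, the last component of the solution
to the Yule-Walker system G_k phi = r_k where
  (G_k)_{ij} = rho(|i - j|), (r_k)_i = rho(i), i,j = 1..k.
Equivalently, Durbin-Levinson gives phi_{kk} iteratively:
  phi_{11} = rho(1)
  phi_{kk} = [rho(k) - sum_{j=1..k-1} phi_{k-1,j} rho(k-j)]
            / [1 - sum_{j=1..k-1} phi_{k-1,j} rho(j)],
  phi_{k,j} = phi_{k-1,j} - phi_{kk} phi_{k-1,k-j},  j = 1..k-1.
Step k = 1:
  phi_11 = rho(1) = -0.2043.
Step k = 2:
  phi_22 = [rho(2) - phi_11 rho(1)] / [1 - phi_11 rho(1)] = [-0.172 - (-0.2043)(-0.2043)] / [1 - (-0.2043)(-0.2043)]
         = -0.21373849 / 0.95826151 = -0.223048.
  Update: phi_21 = phi_11 - phi_22 phi_11 = -0.2043 - (-0.223048)(-0.2043) = -0.249869.
Step k = 3:
  phi_33 = [rho(3) - phi_21 rho(2) - phi_22 rho(1)] / [1 - phi_21 rho(1) - phi_22 rho(2)]
    numerator   = -0.1446 - (-0.249869)(-0.172) - (-0.223048)(-0.2043) = -0.23314617
    denominator = 1 - (-0.249869)(-0.2043) - (-0.223048)(-0.172) = 0.91058753
  phi_33 = -0.23314617 / 0.91058753 = -0.256.
Therefore phi_{33} = -0.2560.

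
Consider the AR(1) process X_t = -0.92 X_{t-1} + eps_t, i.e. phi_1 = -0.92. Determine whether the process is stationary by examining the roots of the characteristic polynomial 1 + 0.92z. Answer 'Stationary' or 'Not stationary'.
\text{Stationary}

The AR(p) characteristic polynomial is P(z) = 1 + 0.92z.
Stationarity requires all roots to lie outside the unit circle, i.e. |z| > 1 for every root.
This is linear in z: 1 + (0.92) z = 0  =>  z = -1/(0.92) = -1.086957,  |z| = 1.086957.
Moduli of all roots: 1.0870.
All moduli strictly greater than 1? Yes.
Verdict: Stationary.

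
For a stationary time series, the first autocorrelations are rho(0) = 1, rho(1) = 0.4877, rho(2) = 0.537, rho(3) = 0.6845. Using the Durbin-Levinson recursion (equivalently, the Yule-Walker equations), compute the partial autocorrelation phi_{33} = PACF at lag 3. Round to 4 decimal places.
\phi_{33} = 0.5180

The PACF at lag k is phi_{kk}, the last component of the solution
to the Yule-Walker system G_k phi = r_k where
  (G_k)_{ij} = rho(|i - j|), (r_k)_i = rho(i), i,j = 1..k.
Equivalently, Durbin-Levinson gives phi_{kk} iteratively:
  phi_{11} = rho(1)
  phi_{kk} = [rho(k) - sum_{j=1..k-1} phi_{k-1,j} rho(k-j)]
            / [1 - sum_{j=1..k-1} phi_{k-1,j} rho(j)],
  phi_{k,j} = phi_{k-1,j} - phi_{kk} phi_{k-1,k-j},  j = 1..k-1.
Step k = 1:
  phi_11 = rho(1) = 0.4877.
Step k = 2:
  phi_22 = [rho(2) - phi_11 rho(1)] / [1 - phi_11 rho(1)] = [0.537 - (0.4877)(0.4877)] / [1 - (0.4877)(0.4877)]
         = 0.29914871 / 0.76214871 = 0.392507.
  Update: phi_21 = phi_11 - phi_22 phi_11 = 0.4877 - (0.392507)(0.4877) = 0.296274.
Step k = 3:
  phi_33 = [rho(3) - phi_21 rho(2) - phi_22 rho(1)] / [1 - phi_21 rho(1) - phi_22 rho(2)]
    numerator   = 0.6845 - (0.296274)(0.537) - (0.392507)(0.4877) = 0.33397502
    denominator = 1 - (0.296274)(0.4877) - (0.392507)(0.537) = 0.64473074
  phi_33 = 0.33397502 / 0.64473074 = 0.518.
Therefore phi_{33} = 0.5180.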